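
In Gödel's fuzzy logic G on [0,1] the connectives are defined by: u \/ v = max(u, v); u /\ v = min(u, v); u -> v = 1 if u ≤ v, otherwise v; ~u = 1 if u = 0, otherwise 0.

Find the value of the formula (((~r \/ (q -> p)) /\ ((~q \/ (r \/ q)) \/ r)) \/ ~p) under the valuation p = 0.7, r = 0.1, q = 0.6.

0.60

~r: Gödel ¬ of 0.1 = 0 (operand ≠ 0)
(q -> p): 0.6 ≤ 0.7, so result = 1
(~r \/ (q -> p)) = max(0, 1) = 1
~q: Gödel ¬ of 0.6 = 0 (operand ≠ 0)
(r \/ q) = max(0.1, 0.6) = 0.6
(~q \/ (r \/ q)) = max(0, 0.6) = 0.6
((~q \/ (r \/ q)) \/ r) = max(0.6, 0.1) = 0.6
((~r \/ (q -> p)) /\ ((~q \/ (r \/ q)) \/ r)) = min(1, 0.6) = 0.6
~p: Gödel ¬ of 0.7 = 0 (operand ≠ 0)
(((~r \/ (q -> p)) /\ ((~q \/ (r \/ q)) \/ r)) \/ ~p) = max(0.6, 0) = 0.6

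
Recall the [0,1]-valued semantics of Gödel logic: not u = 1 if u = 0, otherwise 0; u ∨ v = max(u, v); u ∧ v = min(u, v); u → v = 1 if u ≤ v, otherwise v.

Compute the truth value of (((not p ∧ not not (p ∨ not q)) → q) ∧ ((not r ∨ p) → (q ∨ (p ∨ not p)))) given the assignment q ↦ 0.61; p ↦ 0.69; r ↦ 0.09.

not p: Gödel ¬ of 0.69 = 0 (operand ≠ 0)
not q: Gödel ¬ of 0.61 = 0 (operand ≠ 0)
(p ∨ not q) = max(0.69, 0) = 0.69
not (p ∨ not q): Gödel ¬ of 0.69 = 0 (operand ≠ 0)
not not (p ∨ not q): Gödel ¬ of 0 = 1 (operand is 0)
(not p ∧ not not (p ∨ not q)) = min(0, 1) = 0
((not p ∧ not not (p ∨ not q)) → q): 0 ≤ 0.61, so result = 1
not r: Gödel ¬ of 0.09 = 0 (operand ≠ 0)
(not r ∨ p) = max(0, 0.69) = 0.69
not p: Gödel ¬ of 0.69 = 0 (operand ≠ 0)
(p ∨ not p) = max(0.69, 0) = 0.69
(q ∨ (p ∨ not p)) = max(0.61, 0.69) = 0.69
((not r ∨ p) → (q ∨ (p ∨ not p))): 0.69 ≤ 0.69, so result = 1
(((not p ∧ not not (p ∨ not q)) → q) ∧ ((not r ∨ p) → (q ∨ (p ∨ not p)))) = min(1, 1) = 1

1.00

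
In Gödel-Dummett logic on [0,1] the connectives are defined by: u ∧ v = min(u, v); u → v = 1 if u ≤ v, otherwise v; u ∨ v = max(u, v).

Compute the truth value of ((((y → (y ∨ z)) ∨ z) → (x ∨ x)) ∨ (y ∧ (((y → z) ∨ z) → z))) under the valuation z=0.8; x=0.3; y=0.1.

0.30

(y ∨ z) = max(0.1, 0.8) = 0.8
(y → (y ∨ z)): 0.1 ≤ 0.8, so result = 1
((y → (y ∨ z)) ∨ z) = max(1, 0.8) = 1
(x ∨ x) = max(0.3, 0.3) = 0.3
(((y → (y ∨ z)) ∨ z) → (x ∨ x)): 1 > 0.3, so result = 0.3
(y → z): 0.1 ≤ 0.8, so result = 1
((y → z) ∨ z) = max(1, 0.8) = 1
(((y → z) ∨ z) → z): 1 > 0.8, so result = 0.8
(y ∧ (((y → z) ∨ z) → z)) = min(0.1, 0.8) = 0.1
((((y → (y ∨ z)) ∨ z) → (x ∨ x)) ∨ (y ∧ (((y → z) ∨ z) → z))) = max(0.3, 0.1) = 0.3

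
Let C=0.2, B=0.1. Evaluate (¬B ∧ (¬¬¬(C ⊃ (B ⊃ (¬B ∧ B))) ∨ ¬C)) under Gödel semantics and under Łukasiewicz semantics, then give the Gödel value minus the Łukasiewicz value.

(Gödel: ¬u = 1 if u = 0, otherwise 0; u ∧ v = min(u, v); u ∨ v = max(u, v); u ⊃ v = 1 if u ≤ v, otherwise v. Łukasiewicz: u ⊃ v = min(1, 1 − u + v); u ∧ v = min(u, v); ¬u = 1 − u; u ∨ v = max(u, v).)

Gödel evaluation:
  ¬B: Gödel ¬ of 0.1 = 0 (operand ≠ 0)
  ¬B: Gödel ¬ of 0.1 = 0 (operand ≠ 0)
  (¬B ∧ B) = min(0, 0.1) = 0
  (B ⊃ (¬B ∧ B)): 0.1 > 0, so result = 0
  (C ⊃ (B ⊃ (¬B ∧ B))): 0.2 > 0, so result = 0
  ¬(C ⊃ (B ⊃ (¬B ∧ B))): Gödel ¬ of 0 = 1 (operand is 0)
  ¬¬(C ⊃ (B ⊃ (¬B ∧ B))): Gödel ¬ of 1 = 0 (operand ≠ 0)
  ¬¬¬(C ⊃ (B ⊃ (¬B ∧ B))): Gödel ¬ of 0 = 1 (operand is 0)
  ¬C: Gödel ¬ of 0.2 = 0 (operand ≠ 0)
  (¬¬¬(C ⊃ (B ⊃ (¬B ∧ B))) ∨ ¬C) = max(1, 0) = 1
  (¬B ∧ (¬¬¬(C ⊃ (B ⊃ (¬B ∧ B))) ∨ ¬C)) = min(0, 1) = 0
  Gödel value = 0
Łukasiewicz evaluation:
  ¬B: Łukasiewicz ¬ gives 1 − 0.1 = 0.9
  ¬B: Łukasiewicz ¬ gives 1 − 0.1 = 0.9
  (¬B ∧ B) = min(0.9, 0.1) = 0.1
  (B ⊃ (¬B ∧ B)): min(1, 1 − 0.1 + 0.1) = 1
  (C ⊃ (B ⊃ (¬B ∧ B))): min(1, 1 − 0.2 + 1) = 1
  ¬(C ⊃ (B ⊃ (¬B ∧ B))): Łukasiewicz ¬ gives 1 − 1 = 0
  ¬¬(C ⊃ (B ⊃ (¬B ∧ B))): Łukasiewicz ¬ gives 1 − 0 = 1
  ¬¬¬(C ⊃ (B ⊃ (¬B ∧ B))): Łukasiewicz ¬ gives 1 − 1 = 0
  ¬C: Łukasiewicz ¬ gives 1 − 0.2 = 0.8
  (¬¬¬(C ⊃ (B ⊃ (¬B ∧ B))) ∨ ¬C) = max(0, 0.8) = 0.8
  (¬B ∧ (¬¬¬(C ⊃ (B ⊃ (¬B ∧ B))) ∨ ¬C)) = min(0.9, 0.8) = 0.8
  Łukasiewicz value = 0.8
Difference: 0 − 0.8 = -0.80

-0.80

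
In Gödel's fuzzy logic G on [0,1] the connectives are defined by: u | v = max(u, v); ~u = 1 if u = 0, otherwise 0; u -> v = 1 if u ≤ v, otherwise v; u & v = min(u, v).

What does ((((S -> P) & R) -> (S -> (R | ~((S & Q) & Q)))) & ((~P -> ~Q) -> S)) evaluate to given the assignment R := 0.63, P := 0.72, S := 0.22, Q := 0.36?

0.22

(S -> P): 0.22 ≤ 0.72, so result = 1
((S -> P) & R) = min(1, 0.63) = 0.63
(S & Q) = min(0.22, 0.36) = 0.22
((S & Q) & Q) = min(0.22, 0.36) = 0.22
~((S & Q) & Q): Gödel ¬ of 0.22 = 0 (operand ≠ 0)
(R | ~((S & Q) & Q)) = max(0.63, 0) = 0.63
(S -> (R | ~((S & Q) & Q))): 0.22 ≤ 0.63, so result = 1
(((S -> P) & R) -> (S -> (R | ~((S & Q) & Q)))): 0.63 ≤ 1, so result = 1
~P: Gödel ¬ of 0.72 = 0 (operand ≠ 0)
~Q: Gödel ¬ of 0.36 = 0 (operand ≠ 0)
(~P -> ~Q): 0 ≤ 0, so result = 1
((~P -> ~Q) -> S): 1 > 0.22, so result = 0.22
((((S -> P) & R) -> (S -> (R | ~((S & Q) & Q)))) & ((~P -> ~Q) -> S)) = min(1, 0.22) = 0.22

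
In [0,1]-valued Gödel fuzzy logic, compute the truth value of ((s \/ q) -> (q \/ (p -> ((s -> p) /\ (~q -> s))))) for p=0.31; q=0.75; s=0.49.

(s \/ q) = max(0.49, 0.75) = 0.75
(s -> p): 0.49 > 0.31, so result = 0.31
~q: Gödel ¬ of 0.75 = 0 (operand ≠ 0)
(~q -> s): 0 ≤ 0.49, so result = 1
((s -> p) /\ (~q -> s)) = min(0.31, 1) = 0.31
(p -> ((s -> p) /\ (~q -> s))): 0.31 ≤ 0.31, so result = 1
(q \/ (p -> ((s -> p) /\ (~q -> s)))) = max(0.75, 1) = 1
((s \/ q) -> (q \/ (p -> ((s -> p) /\ (~q -> s))))): 0.75 ≤ 1, so result = 1

1.00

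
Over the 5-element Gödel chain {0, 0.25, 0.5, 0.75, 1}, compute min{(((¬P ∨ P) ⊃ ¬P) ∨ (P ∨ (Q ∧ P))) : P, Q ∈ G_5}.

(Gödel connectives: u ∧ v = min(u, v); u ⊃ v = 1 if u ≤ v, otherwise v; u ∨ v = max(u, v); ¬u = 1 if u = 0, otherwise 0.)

The minimum is attained at P = 0.25, Q = 0:
  ¬P: Gödel ¬ of 0.25 = 0 (operand ≠ 0)
  (¬P ∨ P) = max(0, 0.25) = 0.25
  ¬P: Gödel ¬ of 0.25 = 0 (operand ≠ 0)
  ((¬P ∨ P) ⊃ ¬P): 0.25 > 0, so result = 0
  (Q ∧ P) = min(0, 0.25) = 0
  (P ∨ (Q ∧ P)) = max(0.25, 0) = 0.25
  (((¬P ∨ P) ⊃ ¬P) ∨ (P ∨ (Q ∧ P))) = max(0, 0.25) = 0.25
Checking all 25 assignments confirms none give a value below 0.25.

0.25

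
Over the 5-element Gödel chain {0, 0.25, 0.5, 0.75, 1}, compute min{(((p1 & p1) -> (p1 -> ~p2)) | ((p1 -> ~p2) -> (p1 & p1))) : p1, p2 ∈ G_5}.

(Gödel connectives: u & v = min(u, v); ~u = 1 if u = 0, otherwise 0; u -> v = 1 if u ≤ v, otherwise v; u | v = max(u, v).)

Every assignment gives 1. For instance at p1 = 0, p2 = 0:
  (p1 & p1) = min(0, 0) = 0
  ~p2: Gödel ¬ of 0 = 1 (operand is 0)
  (p1 -> ~p2): 0 ≤ 1, so result = 1
  ((p1 & p1) -> (p1 -> ~p2)): 0 ≤ 1, so result = 1
  ~p2: Gödel ¬ of 0 = 1 (operand is 0)
  (p1 -> ~p2): 0 ≤ 1, so result = 1
  (p1 & p1) = min(0, 0) = 0
  ((p1 -> ~p2) -> (p1 & p1)): 1 > 0, so result = 0
  (((p1 & p1) -> (p1 -> ~p2)) | ((p1 -> ~p2) -> (p1 & p1))) = max(1, 0) = 1
All 25 assignments give value 1 — the formula is a G_5-tautology.

1.00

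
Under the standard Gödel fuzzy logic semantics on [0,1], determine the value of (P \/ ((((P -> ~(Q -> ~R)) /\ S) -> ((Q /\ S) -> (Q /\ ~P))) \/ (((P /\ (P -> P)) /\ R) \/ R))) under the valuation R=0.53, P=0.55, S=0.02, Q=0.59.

~R: Gödel ¬ of 0.53 = 0 (operand ≠ 0)
(Q -> ~R): 0.59 > 0, so result = 0
~(Q -> ~R): Gödel ¬ of 0 = 1 (operand is 0)
(P -> ~(Q -> ~R)): 0.55 ≤ 1, so result = 1
((P -> ~(Q -> ~R)) /\ S) = min(1, 0.02) = 0.02
(Q /\ S) = min(0.59, 0.02) = 0.02
~P: Gödel ¬ of 0.55 = 0 (operand ≠ 0)
(Q /\ ~P) = min(0.59, 0) = 0
((Q /\ S) -> (Q /\ ~P)): 0.02 > 0, so result = 0
(((P -> ~(Q -> ~R)) /\ S) -> ((Q /\ S) -> (Q /\ ~P))): 0.02 > 0, so result = 0
(P -> P): 0.55 ≤ 0.55, so result = 1
(P /\ (P -> P)) = min(0.55, 1) = 0.55
((P /\ (P -> P)) /\ R) = min(0.55, 0.53) = 0.53
(((P /\ (P -> P)) /\ R) \/ R) = max(0.53, 0.53) = 0.53
((((P -> ~(Q -> ~R)) /\ S) -> ((Q /\ S) -> (Q /\ ~P))) \/ (((P /\ (P -> P)) /\ R) \/ R)) = max(0, 0.53) = 0.53
(P \/ ((((P -> ~(Q -> ~R)) /\ S) -> ((Q /\ S) -> (Q /\ ~P))) \/ (((P /\ (P -> P)) /\ R) \/ R))) = max(0.55, 0.53) = 0.55

0.55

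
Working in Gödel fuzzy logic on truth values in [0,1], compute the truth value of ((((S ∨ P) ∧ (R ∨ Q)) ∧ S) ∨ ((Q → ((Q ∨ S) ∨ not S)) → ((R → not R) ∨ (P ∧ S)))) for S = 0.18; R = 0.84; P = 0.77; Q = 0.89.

0.18

(S ∨ P) = max(0.18, 0.77) = 0.77
(R ∨ Q) = max(0.84, 0.89) = 0.89
((S ∨ P) ∧ (R ∨ Q)) = min(0.77, 0.89) = 0.77
(((S ∨ P) ∧ (R ∨ Q)) ∧ S) = min(0.77, 0.18) = 0.18
(Q ∨ S) = max(0.89, 0.18) = 0.89
not S: Gödel ¬ of 0.18 = 0 (operand ≠ 0)
((Q ∨ S) ∨ not S) = max(0.89, 0) = 0.89
(Q → ((Q ∨ S) ∨ not S)): 0.89 ≤ 0.89, so result = 1
not R: Gödel ¬ of 0.84 = 0 (operand ≠ 0)
(R → not R): 0.84 > 0, so result = 0
(P ∧ S) = min(0.77, 0.18) = 0.18
((R → not R) ∨ (P ∧ S)) = max(0, 0.18) = 0.18
((Q → ((Q ∨ S) ∨ not S)) → ((R → not R) ∨ (P ∧ S))): 1 > 0.18, so result = 0.18
((((S ∨ P) ∧ (R ∨ Q)) ∧ S) ∨ ((Q → ((Q ∨ S) ∨ not S)) → ((R → not R) ∨ (P ∧ S)))) = max(0.18, 0.18) = 0.18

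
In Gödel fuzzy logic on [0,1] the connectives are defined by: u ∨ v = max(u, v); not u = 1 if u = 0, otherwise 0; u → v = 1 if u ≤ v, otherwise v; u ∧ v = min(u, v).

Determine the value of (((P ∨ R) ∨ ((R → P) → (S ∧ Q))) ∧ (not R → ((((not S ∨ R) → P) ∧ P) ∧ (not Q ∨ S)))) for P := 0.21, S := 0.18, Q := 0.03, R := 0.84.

(P ∨ R) = max(0.21, 0.84) = 0.84
(R → P): 0.84 > 0.21, so result = 0.21
(S ∧ Q) = min(0.18, 0.03) = 0.03
((R → P) → (S ∧ Q)): 0.21 > 0.03, so result = 0.03
((P ∨ R) ∨ ((R → P) → (S ∧ Q))) = max(0.84, 0.03) = 0.84
not R: Gödel ¬ of 0.84 = 0 (operand ≠ 0)
not S: Gödel ¬ of 0.18 = 0 (operand ≠ 0)
(not S ∨ R) = max(0, 0.84) = 0.84
((not S ∨ R) → P): 0.84 > 0.21, so result = 0.21
(((not S ∨ R) → P) ∧ P) = min(0.21, 0.21) = 0.21
not Q: Gödel ¬ of 0.03 = 0 (operand ≠ 0)
(not Q ∨ S) = max(0, 0.18) = 0.18
((((not S ∨ R) → P) ∧ P) ∧ (not Q ∨ S)) = min(0.21, 0.18) = 0.18
(not R → ((((not S ∨ R) → P) ∧ P) ∧ (not Q ∨ S))): 0 ≤ 0.18, so result = 1
(((P ∨ R) ∨ ((R → P) → (S ∧ Q))) ∧ (not R → ((((not S ∨ R) → P) ∧ P) ∧ (not Q ∨ S)))) = min(0.84, 1) = 0.84

0.84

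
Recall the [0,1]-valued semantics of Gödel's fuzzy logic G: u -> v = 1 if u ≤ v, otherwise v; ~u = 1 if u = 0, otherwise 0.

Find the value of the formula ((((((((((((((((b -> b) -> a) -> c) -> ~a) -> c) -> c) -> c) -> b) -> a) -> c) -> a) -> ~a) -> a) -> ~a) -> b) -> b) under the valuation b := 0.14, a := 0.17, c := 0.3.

(b -> b): 0.14 ≤ 0.14, so result = 1
((b -> b) -> a): 1 > 0.17, so result = 0.17
(((b -> b) -> a) -> c): 0.17 ≤ 0.3, so result = 1
~a: Gödel ¬ of 0.17 = 0 (operand ≠ 0)
((((b -> b) -> a) -> c) -> ~a): 1 > 0, so result = 0
(((((b -> b) -> a) -> c) -> ~a) -> c): 0 ≤ 0.3, so result = 1
((((((b -> b) -> a) -> c) -> ~a) -> c) -> c): 1 > 0.3, so result = 0.3
(((((((b -> b) -> a) -> c) -> ~a) -> c) -> c) -> c): 0.3 ≤ 0.3, so result = 1
((((((((b -> b) -> a) -> c) -> ~a) -> c) -> c) -> c) -> b): 1 > 0.14, so result = 0.14
(((((((((b -> b) -> a) -> c) -> ~a) -> c) -> c) -> c) -> b) -> a): 0.14 ≤ 0.17, so result = 1
((((((((((b -> b) -> a) -> c) -> ~a) -> c) -> c) -> c) -> b) -> a) -> c): 1 > 0.3, so result = 0.3
(((((((((((b -> b) -> a) -> c) -> ~a) -> c) -> c) -> c) -> b) -> a) -> c) -> a): 0.3 > 0.17, so result = 0.17
~a: Gödel ¬ of 0.17 = 0 (operand ≠ 0)
((((((((((((b -> b) -> a) -> c) -> ~a) -> c) -> c) -> c) -> b) -> a) -> c) -> a) -> ~a): 0.17 > 0, so result = 0
(((((((((((((b -> b) -> a) -> c) -> ~a) -> c) -> c) -> c) -> b) -> a) -> c) -> a) -> ~a) -> a): 0 ≤ 0.17, so result = 1
~a: Gödel ¬ of 0.17 = 0 (operand ≠ 0)
((((((((((((((b -> b) -> a) -> c) -> ~a) -> c) -> c) -> c) -> b) -> a) -> c) -> a) -> ~a) -> a) -> ~a): 1 > 0, so result = 0
(((((((((((((((b -> b) -> a) -> c) -> ~a) -> c) -> c) -> c) -> b) -> a) -> c) -> a) -> ~a) -> a) -> ~a) -> b): 0 ≤ 0.14, so result = 1
((((((((((((((((b -> b) -> a) -> c) -> ~a) -> c) -> c) -> c) -> b) -> a) -> c) -> a) -> ~a) -> a) -> ~a) -> b) -> b): 1 > 0.14, so result = 0.14

0.14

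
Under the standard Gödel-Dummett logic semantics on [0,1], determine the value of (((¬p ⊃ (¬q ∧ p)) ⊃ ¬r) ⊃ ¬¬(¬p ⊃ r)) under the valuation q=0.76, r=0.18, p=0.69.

1.00

¬p: Gödel ¬ of 0.69 = 0 (operand ≠ 0)
¬q: Gödel ¬ of 0.76 = 0 (operand ≠ 0)
(¬q ∧ p) = min(0, 0.69) = 0
(¬p ⊃ (¬q ∧ p)): 0 ≤ 0, so result = 1
¬r: Gödel ¬ of 0.18 = 0 (operand ≠ 0)
((¬p ⊃ (¬q ∧ p)) ⊃ ¬r): 1 > 0, so result = 0
¬p: Gödel ¬ of 0.69 = 0 (operand ≠ 0)
(¬p ⊃ r): 0 ≤ 0.18, so result = 1
¬(¬p ⊃ r): Gödel ¬ of 1 = 0 (operand ≠ 0)
¬¬(¬p ⊃ r): Gödel ¬ of 0 = 1 (operand is 0)
(((¬p ⊃ (¬q ∧ p)) ⊃ ¬r) ⊃ ¬¬(¬p ⊃ r)): 0 ≤ 1, so result = 1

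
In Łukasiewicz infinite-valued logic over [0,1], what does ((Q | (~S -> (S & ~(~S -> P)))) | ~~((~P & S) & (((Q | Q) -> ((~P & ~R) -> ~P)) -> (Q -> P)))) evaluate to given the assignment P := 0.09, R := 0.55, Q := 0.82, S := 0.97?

~S: Łukasiewicz ¬ gives 1 − 0.97 = 0.03
~S: Łukasiewicz ¬ gives 1 − 0.97 = 0.03
(~S -> P): min(1, 1 − 0.03 + 0.09) = 1
~(~S -> P): Łukasiewicz ¬ gives 1 − 1 = 0
(S & ~(~S -> P)) = min(0.97, 0) = 0
(~S -> (S & ~(~S -> P))): min(1, 1 − 0.03 + 0) = 0.97
(Q | (~S -> (S & ~(~S -> P)))) = max(0.82, 0.97) = 0.97
~P: Łukasiewicz ¬ gives 1 − 0.09 = 0.91
(~P & S) = min(0.91, 0.97) = 0.91
(Q | Q) = max(0.82, 0.82) = 0.82
~P: Łukasiewicz ¬ gives 1 − 0.09 = 0.91
~R: Łukasiewicz ¬ gives 1 − 0.55 = 0.45
(~P & ~R) = min(0.91, 0.45) = 0.45
~P: Łukasiewicz ¬ gives 1 − 0.09 = 0.91
((~P & ~R) -> ~P): min(1, 1 − 0.45 + 0.91) = 1
((Q | Q) -> ((~P & ~R) -> ~P)): min(1, 1 − 0.82 + 1) = 1
(Q -> P): min(1, 1 − 0.82 + 0.09) = 0.27
(((Q | Q) -> ((~P & ~R) -> ~P)) -> (Q -> P)): min(1, 1 − 1 + 0.27) = 0.27
((~P & S) & (((Q | Q) -> ((~P & ~R) -> ~P)) -> (Q -> P))) = min(0.91, 0.27) = 0.27
~((~P & S) & (((Q | Q) -> ((~P & ~R) -> ~P)) -> (Q -> P))): Łukasiewicz ¬ gives 1 − 0.27 = 0.73
~~((~P & S) & (((Q | Q) -> ((~P & ~R) -> ~P)) -> (Q -> P))): Łukasiewicz ¬ gives 1 − 0.73 = 0.27
((Q | (~S -> (S & ~(~S -> P)))) | ~~((~P & S) & (((Q | Q) -> ((~P & ~R) -> ~P)) -> (Q -> P)))) = max(0.97, 0.27) = 0.97

0.97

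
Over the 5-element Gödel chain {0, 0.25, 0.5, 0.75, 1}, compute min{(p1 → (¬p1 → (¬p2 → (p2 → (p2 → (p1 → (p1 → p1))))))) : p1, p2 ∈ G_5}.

Every assignment gives 1. For instance at p1 = 0, p2 = 0:
  ¬p1: Gödel ¬ of 0 = 1 (operand is 0)
  ¬p2: Gödel ¬ of 0 = 1 (operand is 0)
  (p1 → p1): 0 ≤ 0, so result = 1
  (p1 → (p1 → p1)): 0 ≤ 1, so result = 1
  (p2 → (p1 → (p1 → p1))): 0 ≤ 1, so result = 1
  (p2 → (p2 → (p1 → (p1 → p1)))): 0 ≤ 1, so result = 1
  (¬p2 → (p2 → (p2 → (p1 → (p1 → p1))))): 1 ≤ 1, so result = 1
  (¬p1 → (¬p2 → (p2 → (p2 → (p1 → (p1 → p1)))))): 1 ≤ 1, so result = 1
  (p1 → (¬p1 → (¬p2 → (p2 → (p2 → (p1 → (p1 → p1))))))): 0 ≤ 1, so result = 1
All 25 assignments give value 1 — the formula is a G_5-tautology.

1.00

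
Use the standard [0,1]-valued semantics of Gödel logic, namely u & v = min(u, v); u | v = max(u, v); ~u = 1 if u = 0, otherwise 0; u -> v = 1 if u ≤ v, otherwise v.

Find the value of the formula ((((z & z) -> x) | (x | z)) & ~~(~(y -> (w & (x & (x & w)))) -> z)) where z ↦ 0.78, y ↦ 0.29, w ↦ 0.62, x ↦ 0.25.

(z & z) = min(0.78, 0.78) = 0.78
((z & z) -> x): 0.78 > 0.25, so result = 0.25
(x | z) = max(0.25, 0.78) = 0.78
(((z & z) -> x) | (x | z)) = max(0.25, 0.78) = 0.78
(x & w) = min(0.25, 0.62) = 0.25
(x & (x & w)) = min(0.25, 0.25) = 0.25
(w & (x & (x & w))) = min(0.62, 0.25) = 0.25
(y -> (w & (x & (x & w)))): 0.29 > 0.25, so result = 0.25
~(y -> (w & (x & (x & w)))): Gödel ¬ of 0.25 = 0 (operand ≠ 0)
(~(y -> (w & (x & (x & w)))) -> z): 0 ≤ 0.78, so result = 1
~(~(y -> (w & (x & (x & w)))) -> z): Gödel ¬ of 1 = 0 (operand ≠ 0)
~~(~(y -> (w & (x & (x & w)))) -> z): Gödel ¬ of 0 = 1 (operand is 0)
((((z & z) -> x) | (x | z)) & ~~(~(y -> (w & (x & (x & w)))) -> z)) = min(0.78, 1) = 0.78

0.78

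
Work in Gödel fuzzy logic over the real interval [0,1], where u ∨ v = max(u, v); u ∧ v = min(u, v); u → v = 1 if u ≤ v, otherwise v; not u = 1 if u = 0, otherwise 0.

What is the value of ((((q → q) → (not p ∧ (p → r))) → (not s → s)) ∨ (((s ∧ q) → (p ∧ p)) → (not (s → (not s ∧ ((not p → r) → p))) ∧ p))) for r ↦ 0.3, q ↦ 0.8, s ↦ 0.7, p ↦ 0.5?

1.00

(q → q): 0.8 ≤ 0.8, so result = 1
not p: Gödel ¬ of 0.5 = 0 (operand ≠ 0)
(p → r): 0.5 > 0.3, so result = 0.3
(not p ∧ (p → r)) = min(0, 0.3) = 0
((q → q) → (not p ∧ (p → r))): 1 > 0, so result = 0
not s: Gödel ¬ of 0.7 = 0 (operand ≠ 0)
(not s → s): 0 ≤ 0.7, so result = 1
(((q → q) → (not p ∧ (p → r))) → (not s → s)): 0 ≤ 1, so result = 1
(s ∧ q) = min(0.7, 0.8) = 0.7
(p ∧ p) = min(0.5, 0.5) = 0.5
((s ∧ q) → (p ∧ p)): 0.7 > 0.5, so result = 0.5
not s: Gödel ¬ of 0.7 = 0 (operand ≠ 0)
not p: Gödel ¬ of 0.5 = 0 (operand ≠ 0)
(not p → r): 0 ≤ 0.3, so result = 1
((not p → r) → p): 1 > 0.5, so result = 0.5
(not s ∧ ((not p → r) → p)) = min(0, 0.5) = 0
(s → (not s ∧ ((not p → r) → p))): 0.7 > 0, so result = 0
not (s → (not s ∧ ((not p → r) → p))): Gödel ¬ of 0 = 1 (operand is 0)
(not (s → (not s ∧ ((not p → r) → p))) ∧ p) = min(1, 0.5) = 0.5
(((s ∧ q) → (p ∧ p)) → (not (s → (not s ∧ ((not p → r) → p))) ∧ p)): 0.5 ≤ 0.5, so result = 1
((((q → q) → (not p ∧ (p → r))) → (not s → s)) ∨ (((s ∧ q) → (p ∧ p)) → (not (s → (not s ∧ ((not p → r) → p))) ∧ p))) = max(1, 1) = 1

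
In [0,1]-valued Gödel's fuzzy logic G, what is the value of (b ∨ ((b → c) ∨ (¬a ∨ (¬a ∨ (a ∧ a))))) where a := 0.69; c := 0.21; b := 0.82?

0.82

(b → c): 0.82 > 0.21, so result = 0.21
¬a: Gödel ¬ of 0.69 = 0 (operand ≠ 0)
¬a: Gödel ¬ of 0.69 = 0 (operand ≠ 0)
(a ∧ a) = min(0.69, 0.69) = 0.69
(¬a ∨ (a ∧ a)) = max(0, 0.69) = 0.69
(¬a ∨ (¬a ∨ (a ∧ a))) = max(0, 0.69) = 0.69
((b → c) ∨ (¬a ∨ (¬a ∨ (a ∧ a)))) = max(0.21, 0.69) = 0.69
(b ∨ ((b → c) ∨ (¬a ∨ (¬a ∨ (a ∧ a))))) = max(0.82, 0.69) = 0.82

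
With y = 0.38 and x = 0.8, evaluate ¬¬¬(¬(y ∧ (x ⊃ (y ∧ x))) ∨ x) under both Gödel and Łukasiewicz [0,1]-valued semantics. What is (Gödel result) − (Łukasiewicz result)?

Gödel evaluation:
  (y ∧ x) = min(0.38, 0.8) = 0.38
  (x ⊃ (y ∧ x)): 0.8 > 0.38, so result = 0.38
  (y ∧ (x ⊃ (y ∧ x))) = min(0.38, 0.38) = 0.38
  ¬(y ∧ (x ⊃ (y ∧ x))): Gödel ¬ of 0.38 = 0 (operand ≠ 0)
  (¬(y ∧ (x ⊃ (y ∧ x))) ∨ x) = max(0, 0.8) = 0.8
  ¬(¬(y ∧ (x ⊃ (y ∧ x))) ∨ x): Gödel ¬ of 0.8 = 0 (operand ≠ 0)
  ¬¬(¬(y ∧ (x ⊃ (y ∧ x))) ∨ x): Gödel ¬ of 0 = 1 (operand is 0)
  ¬¬¬(¬(y ∧ (x ⊃ (y ∧ x))) ∨ x): Gödel ¬ of 1 = 0 (operand ≠ 0)
  Gödel value = 0
Łukasiewicz evaluation:
  (y ∧ x) = min(0.38, 0.8) = 0.38
  (x ⊃ (y ∧ x)): min(1, 1 − 0.8 + 0.38) = 0.58
  (y ∧ (x ⊃ (y ∧ x))) = min(0.38, 0.58) = 0.38
  ¬(y ∧ (x ⊃ (y ∧ x))): Łukasiewicz ¬ gives 1 − 0.38 = 0.62
  (¬(y ∧ (x ⊃ (y ∧ x))) ∨ x) = max(0.62, 0.8) = 0.8
  ¬(¬(y ∧ (x ⊃ (y ∧ x))) ∨ x): Łukasiewicz ¬ gives 1 − 0.8 = 0.2
  ¬¬(¬(y ∧ (x ⊃ (y ∧ x))) ∨ x): Łukasiewicz ¬ gives 1 − 0.2 = 0.8
  ¬¬¬(¬(y ∧ (x ⊃ (y ∧ x))) ∨ x): Łukasiewicz ¬ gives 1 − 0.8 = 0.2
  Łukasiewicz value = 0.2
Difference: 0 − 0.2 = -0.20

-0.20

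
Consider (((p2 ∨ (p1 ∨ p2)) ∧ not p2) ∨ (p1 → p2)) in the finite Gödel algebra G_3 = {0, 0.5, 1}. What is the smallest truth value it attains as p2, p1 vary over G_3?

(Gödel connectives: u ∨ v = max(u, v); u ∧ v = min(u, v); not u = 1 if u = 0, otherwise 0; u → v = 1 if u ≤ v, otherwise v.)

The minimum is attained at p2 = 0, p1 = 0.5:
  (p1 ∨ p2) = max(0.5, 0) = 0.5
  (p2 ∨ (p1 ∨ p2)) = max(0, 0.5) = 0.5
  not p2: Gödel ¬ of 0 = 1 (operand is 0)
  ((p2 ∨ (p1 ∨ p2)) ∧ not p2) = min(0.5, 1) = 0.5
  (p1 → p2): 0.5 > 0, so result = 0
  (((p2 ∨ (p1 ∨ p2)) ∧ not p2) ∨ (p1 → p2)) = max(0.5, 0) = 0.5
Checking all 9 assignments confirms none give a value below 0.50.

0.50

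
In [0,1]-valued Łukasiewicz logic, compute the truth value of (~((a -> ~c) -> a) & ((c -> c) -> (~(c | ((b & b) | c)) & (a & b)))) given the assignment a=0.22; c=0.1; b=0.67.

~c: Łukasiewicz ¬ gives 1 − 0.1 = 0.9
(a -> ~c): min(1, 1 − 0.22 + 0.9) = 1
((a -> ~c) -> a): min(1, 1 − 1 + 0.22) = 0.22
~((a -> ~c) -> a): Łukasiewicz ¬ gives 1 − 0.22 = 0.78
(c -> c): min(1, 1 − 0.1 + 0.1) = 1
(b & b) = min(0.67, 0.67) = 0.67
((b & b) | c) = max(0.67, 0.1) = 0.67
(c | ((b & b) | c)) = max(0.1, 0.67) = 0.67
~(c | ((b & b) | c)): Łukasiewicz ¬ gives 1 − 0.67 = 0.33
(a & b) = min(0.22, 0.67) = 0.22
(~(c | ((b & b) | c)) & (a & b)) = min(0.33, 0.22) = 0.22
((c -> c) -> (~(c | ((b & b) | c)) & (a & b))): min(1, 1 − 1 + 0.22) = 0.22
(~((a -> ~c) -> a) & ((c -> c) -> (~(c | ((b & b) | c)) & (a & b)))) = min(0.78, 0.22) = 0.22

0.22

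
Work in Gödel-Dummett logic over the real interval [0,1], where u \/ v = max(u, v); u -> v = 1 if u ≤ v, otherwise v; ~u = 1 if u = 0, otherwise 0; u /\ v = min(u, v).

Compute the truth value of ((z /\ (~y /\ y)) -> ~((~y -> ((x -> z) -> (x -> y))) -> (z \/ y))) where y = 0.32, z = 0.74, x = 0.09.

1.00

~y: Gödel ¬ of 0.32 = 0 (operand ≠ 0)
(~y /\ y) = min(0, 0.32) = 0
(z /\ (~y /\ y)) = min(0.74, 0) = 0
~y: Gödel ¬ of 0.32 = 0 (operand ≠ 0)
(x -> z): 0.09 ≤ 0.74, so result = 1
(x -> y): 0.09 ≤ 0.32, so result = 1
((x -> z) -> (x -> y)): 1 ≤ 1, so result = 1
(~y -> ((x -> z) -> (x -> y))): 0 ≤ 1, so result = 1
(z \/ y) = max(0.74, 0.32) = 0.74
((~y -> ((x -> z) -> (x -> y))) -> (z \/ y)): 1 > 0.74, so result = 0.74
~((~y -> ((x -> z) -> (x -> y))) -> (z \/ y)): Gödel ¬ of 0.74 = 0 (operand ≠ 0)
((z /\ (~y /\ y)) -> ~((~y -> ((x -> z) -> (x -> y))) -> (z \/ y))): 0 ≤ 0, so result = 1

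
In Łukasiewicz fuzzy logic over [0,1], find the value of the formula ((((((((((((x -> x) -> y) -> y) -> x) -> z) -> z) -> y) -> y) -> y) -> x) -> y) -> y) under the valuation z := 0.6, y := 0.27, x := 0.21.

0.54

(x -> x): min(1, 1 − 0.21 + 0.21) = 1
((x -> x) -> y): min(1, 1 − 1 + 0.27) = 0.27
(((x -> x) -> y) -> y): min(1, 1 − 0.27 + 0.27) = 1
((((x -> x) -> y) -> y) -> x): min(1, 1 − 1 + 0.21) = 0.21
(((((x -> x) -> y) -> y) -> x) -> z): min(1, 1 − 0.21 + 0.6) = 1
((((((x -> x) -> y) -> y) -> x) -> z) -> z): min(1, 1 − 1 + 0.6) = 0.6
(((((((x -> x) -> y) -> y) -> x) -> z) -> z) -> y): min(1, 1 − 0.6 + 0.27) = 0.67
((((((((x -> x) -> y) -> y) -> x) -> z) -> z) -> y) -> y): min(1, 1 − 0.67 + 0.27) = 0.6
(((((((((x -> x) -> y) -> y) -> x) -> z) -> z) -> y) -> y) -> y): min(1, 1 − 0.6 + 0.27) = 0.67
((((((((((x -> x) -> y) -> y) -> x) -> z) -> z) -> y) -> y) -> y) -> x): min(1, 1 − 0.67 + 0.21) = 0.54
(((((((((((x -> x) -> y) -> y) -> x) -> z) -> z) -> y) -> y) -> y) -> x) -> y): min(1, 1 − 0.54 + 0.27) = 0.73
((((((((((((x -> x) -> y) -> y) -> x) -> z) -> z) -> y) -> y) -> y) -> x) -> y) -> y): min(1, 1 − 0.73 + 0.27) = 0.54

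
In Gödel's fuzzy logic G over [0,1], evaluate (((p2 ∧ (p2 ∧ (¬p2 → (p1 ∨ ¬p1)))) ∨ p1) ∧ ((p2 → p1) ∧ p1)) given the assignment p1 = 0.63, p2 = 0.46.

0.63

¬p2: Gödel ¬ of 0.46 = 0 (operand ≠ 0)
¬p1: Gödel ¬ of 0.63 = 0 (operand ≠ 0)
(p1 ∨ ¬p1) = max(0.63, 0) = 0.63
(¬p2 → (p1 ∨ ¬p1)): 0 ≤ 0.63, so result = 1
(p2 ∧ (¬p2 → (p1 ∨ ¬p1))) = min(0.46, 1) = 0.46
(p2 ∧ (p2 ∧ (¬p2 → (p1 ∨ ¬p1)))) = min(0.46, 0.46) = 0.46
((p2 ∧ (p2 ∧ (¬p2 → (p1 ∨ ¬p1)))) ∨ p1) = max(0.46, 0.63) = 0.63
(p2 → p1): 0.46 ≤ 0.63, so result = 1
((p2 → p1) ∧ p1) = min(1, 0.63) = 0.63
(((p2 ∧ (p2 ∧ (¬p2 → (p1 ∨ ¬p1)))) ∨ p1) ∧ ((p2 → p1) ∧ p1)) = min(0.63, 0.63) = 0.63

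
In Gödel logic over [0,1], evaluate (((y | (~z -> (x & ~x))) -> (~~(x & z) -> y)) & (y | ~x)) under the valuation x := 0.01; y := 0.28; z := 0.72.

~z: Gödel ¬ of 0.72 = 0 (operand ≠ 0)
~x: Gödel ¬ of 0.01 = 0 (operand ≠ 0)
(x & ~x) = min(0.01, 0) = 0
(~z -> (x & ~x)): 0 ≤ 0, so result = 1
(y | (~z -> (x & ~x))) = max(0.28, 1) = 1
(x & z) = min(0.01, 0.72) = 0.01
~(x & z): Gödel ¬ of 0.01 = 0 (operand ≠ 0)
~~(x & z): Gödel ¬ of 0 = 1 (operand is 0)
(~~(x & z) -> y): 1 > 0.28, so result = 0.28
((y | (~z -> (x & ~x))) -> (~~(x & z) -> y)): 1 > 0.28, so result = 0.28
~x: Gödel ¬ of 0.01 = 0 (operand ≠ 0)
(y | ~x) = max(0.28, 0) = 0.28
(((y | (~z -> (x & ~x))) -> (~~(x & z) -> y)) & (y | ~x)) = min(0.28, 0.28) = 0.28

0.28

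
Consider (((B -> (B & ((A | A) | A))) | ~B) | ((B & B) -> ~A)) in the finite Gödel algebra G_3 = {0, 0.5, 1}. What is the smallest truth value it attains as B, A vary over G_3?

0.50

The minimum is attained at B = 1, A = 0.5:
  (A | A) = max(0.5, 0.5) = 0.5
  ((A | A) | A) = max(0.5, 0.5) = 0.5
  (B & ((A | A) | A)) = min(1, 0.5) = 0.5
  (B -> (B & ((A | A) | A))): 1 > 0.5, so result = 0.5
  ~B: Gödel ¬ of 1 = 0 (operand ≠ 0)
  ((B -> (B & ((A | A) | A))) | ~B) = max(0.5, 0) = 0.5
  (B & B) = min(1, 1) = 1
  ~A: Gödel ¬ of 0.5 = 0 (operand ≠ 0)
  ((B & B) -> ~A): 1 > 0, so result = 0
  (((B -> (B & ((A | A) | A))) | ~B) | ((B & B) -> ~A)) = max(0.5, 0) = 0.5
Checking all 9 assignments confirms none give a value below 0.50.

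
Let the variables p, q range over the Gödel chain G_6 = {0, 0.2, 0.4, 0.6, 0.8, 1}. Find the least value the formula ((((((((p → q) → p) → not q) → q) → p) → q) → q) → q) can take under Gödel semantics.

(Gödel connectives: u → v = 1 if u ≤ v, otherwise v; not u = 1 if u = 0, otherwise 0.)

The minimum is attained at p = 0, q = 0:
  (p → q): 0 ≤ 0, so result = 1
  ((p → q) → p): 1 > 0, so result = 0
  not q: Gödel ¬ of 0 = 1 (operand is 0)
  (((p → q) → p) → not q): 0 ≤ 1, so result = 1
  ((((p → q) → p) → not q) → q): 1 > 0, so result = 0
  (((((p → q) → p) → not q) → q) → p): 0 ≤ 0, so result = 1
  ((((((p → q) → p) → not q) → q) → p) → q): 1 > 0, so result = 0
  (((((((p → q) → p) → not q) → q) → p) → q) → q): 0 ≤ 0, so result = 1
  ((((((((p → q) → p) → not q) → q) → p) → q) → q) → q): 1 > 0, so result = 0
Checking all 36 assignments confirms none give a value below 0.00.

0.00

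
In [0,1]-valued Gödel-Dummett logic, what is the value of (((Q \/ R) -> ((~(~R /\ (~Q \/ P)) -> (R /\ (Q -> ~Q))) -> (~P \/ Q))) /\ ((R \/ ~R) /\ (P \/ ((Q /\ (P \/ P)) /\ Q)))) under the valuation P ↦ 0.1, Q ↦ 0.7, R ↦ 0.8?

0.10

(Q \/ R) = max(0.7, 0.8) = 0.8
~R: Gödel ¬ of 0.8 = 0 (operand ≠ 0)
~Q: Gödel ¬ of 0.7 = 0 (operand ≠ 0)
(~Q \/ P) = max(0, 0.1) = 0.1
(~R /\ (~Q \/ P)) = min(0, 0.1) = 0
~(~R /\ (~Q \/ P)): Gödel ¬ of 0 = 1 (operand is 0)
~Q: Gödel ¬ of 0.7 = 0 (operand ≠ 0)
(Q -> ~Q): 0.7 > 0, so result = 0
(R /\ (Q -> ~Q)) = min(0.8, 0) = 0
(~(~R /\ (~Q \/ P)) -> (R /\ (Q -> ~Q))): 1 > 0, so result = 0
~P: Gödel ¬ of 0.1 = 0 (operand ≠ 0)
(~P \/ Q) = max(0, 0.7) = 0.7
((~(~R /\ (~Q \/ P)) -> (R /\ (Q -> ~Q))) -> (~P \/ Q)): 0 ≤ 0.7, so result = 1
((Q \/ R) -> ((~(~R /\ (~Q \/ P)) -> (R /\ (Q -> ~Q))) -> (~P \/ Q))): 0.8 ≤ 1, so result = 1
~R: Gödel ¬ of 0.8 = 0 (operand ≠ 0)
(R \/ ~R) = max(0.8, 0) = 0.8
(P \/ P) = max(0.1, 0.1) = 0.1
(Q /\ (P \/ P)) = min(0.7, 0.1) = 0.1
((Q /\ (P \/ P)) /\ Q) = min(0.1, 0.7) = 0.1
(P \/ ((Q /\ (P \/ P)) /\ Q)) = max(0.1, 0.1) = 0.1
((R \/ ~R) /\ (P \/ ((Q /\ (P \/ P)) /\ Q))) = min(0.8, 0.1) = 0.1
(((Q \/ R) -> ((~(~R /\ (~Q \/ P)) -> (R /\ (Q -> ~Q))) -> (~P \/ Q))) /\ ((R \/ ~R) /\ (P \/ ((Q /\ (P \/ P)) /\ Q)))) = min(1, 0.1) = 0.1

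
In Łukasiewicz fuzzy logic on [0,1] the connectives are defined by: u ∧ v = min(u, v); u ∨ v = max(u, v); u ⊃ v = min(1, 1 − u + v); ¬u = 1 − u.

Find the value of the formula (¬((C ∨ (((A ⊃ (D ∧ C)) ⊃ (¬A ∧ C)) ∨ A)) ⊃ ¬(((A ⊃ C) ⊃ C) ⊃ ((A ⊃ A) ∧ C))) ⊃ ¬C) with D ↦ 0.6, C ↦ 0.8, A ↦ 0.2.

(D ∧ C) = min(0.6, 0.8) = 0.6
(A ⊃ (D ∧ C)): min(1, 1 − 0.2 + 0.6) = 1
¬A: Łukasiewicz ¬ gives 1 − 0.2 = 0.8
(¬A ∧ C) = min(0.8, 0.8) = 0.8
((A ⊃ (D ∧ C)) ⊃ (¬A ∧ C)): min(1, 1 − 1 + 0.8) = 0.8
(((A ⊃ (D ∧ C)) ⊃ (¬A ∧ C)) ∨ A) = max(0.8, 0.2) = 0.8
(C ∨ (((A ⊃ (D ∧ C)) ⊃ (¬A ∧ C)) ∨ A)) = max(0.8, 0.8) = 0.8
(A ⊃ C): min(1, 1 − 0.2 + 0.8) = 1
((A ⊃ C) ⊃ C): min(1, 1 − 1 + 0.8) = 0.8
(A ⊃ A): min(1, 1 − 0.2 + 0.2) = 1
((A ⊃ A) ∧ C) = min(1, 0.8) = 0.8
(((A ⊃ C) ⊃ C) ⊃ ((A ⊃ A) ∧ C)): min(1, 1 − 0.8 + 0.8) = 1
¬(((A ⊃ C) ⊃ C) ⊃ ((A ⊃ A) ∧ C)): Łukasiewicz ¬ gives 1 − 1 = 0
((C ∨ (((A ⊃ (D ∧ C)) ⊃ (¬A ∧ C)) ∨ A)) ⊃ ¬(((A ⊃ C) ⊃ C) ⊃ ((A ⊃ A) ∧ C))): min(1, 1 − 0.8 + 0) = 0.2
¬((C ∨ (((A ⊃ (D ∧ C)) ⊃ (¬A ∧ C)) ∨ A)) ⊃ ¬(((A ⊃ C) ⊃ C) ⊃ ((A ⊃ A) ∧ C))): Łukasiewicz ¬ gives 1 − 0.2 = 0.8
¬C: Łukasiewicz ¬ gives 1 − 0.8 = 0.2
(¬((C ∨ (((A ⊃ (D ∧ C)) ⊃ (¬A ∧ C)) ∨ A)) ⊃ ¬(((A ⊃ C) ⊃ C) ⊃ ((A ⊃ A) ∧ C))) ⊃ ¬C): min(1, 1 − 0.8 + 0.2) = 0.4

0.40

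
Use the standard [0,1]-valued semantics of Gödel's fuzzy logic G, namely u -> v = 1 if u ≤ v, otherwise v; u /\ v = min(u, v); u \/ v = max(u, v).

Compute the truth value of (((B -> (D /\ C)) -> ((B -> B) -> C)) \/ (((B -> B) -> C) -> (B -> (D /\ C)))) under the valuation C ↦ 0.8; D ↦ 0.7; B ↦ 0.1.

(D /\ C) = min(0.7, 0.8) = 0.7
(B -> (D /\ C)): 0.1 ≤ 0.7, so result = 1
(B -> B): 0.1 ≤ 0.1, so result = 1
((B -> B) -> C): 1 > 0.8, so result = 0.8
((B -> (D /\ C)) -> ((B -> B) -> C)): 1 > 0.8, so result = 0.8
(B -> B): 0.1 ≤ 0.1, so result = 1
((B -> B) -> C): 1 > 0.8, so result = 0.8
(D /\ C) = min(0.7, 0.8) = 0.7
(B -> (D /\ C)): 0.1 ≤ 0.7, so result = 1
(((B -> B) -> C) -> (B -> (D /\ C))): 0.8 ≤ 1, so result = 1
(((B -> (D /\ C)) -> ((B -> B) -> C)) \/ (((B -> B) -> C) -> (B -> (D /\ C)))) = max(0.8, 1) = 1

1.00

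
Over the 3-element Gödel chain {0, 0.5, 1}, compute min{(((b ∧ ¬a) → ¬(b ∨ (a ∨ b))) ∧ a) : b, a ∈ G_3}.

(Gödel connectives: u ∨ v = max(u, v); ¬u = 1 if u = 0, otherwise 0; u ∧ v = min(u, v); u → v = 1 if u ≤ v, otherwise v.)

The minimum is attained at b = 0, a = 0:
  ¬a: Gödel ¬ of 0 = 1 (operand is 0)
  (b ∧ ¬a) = min(0, 1) = 0
  (a ∨ b) = max(0, 0) = 0
  (b ∨ (a ∨ b)) = max(0, 0) = 0
  ¬(b ∨ (a ∨ b)): Gödel ¬ of 0 = 1 (operand is 0)
  ((b ∧ ¬a) → ¬(b ∨ (a ∨ b))): 0 ≤ 1, so result = 1
  (((b ∧ ¬a) → ¬(b ∨ (a ∨ b))) ∧ a) = min(1, 0) = 0
Checking all 9 assignments confirms none give a value below 0.00.

0.00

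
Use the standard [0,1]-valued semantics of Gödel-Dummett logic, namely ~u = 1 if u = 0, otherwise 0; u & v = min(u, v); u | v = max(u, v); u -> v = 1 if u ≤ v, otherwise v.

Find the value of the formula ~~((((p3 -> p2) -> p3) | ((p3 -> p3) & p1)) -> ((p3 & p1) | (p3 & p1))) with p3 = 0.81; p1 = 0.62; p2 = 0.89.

(p3 -> p2): 0.81 ≤ 0.89, so result = 1
((p3 -> p2) -> p3): 1 > 0.81, so result = 0.81
(p3 -> p3): 0.81 ≤ 0.81, so result = 1
((p3 -> p3) & p1) = min(1, 0.62) = 0.62
(((p3 -> p2) -> p3) | ((p3 -> p3) & p1)) = max(0.81, 0.62) = 0.81
(p3 & p1) = min(0.81, 0.62) = 0.62
(p3 & p1) = min(0.81, 0.62) = 0.62
((p3 & p1) | (p3 & p1)) = max(0.62, 0.62) = 0.62
((((p3 -> p2) -> p3) | ((p3 -> p3) & p1)) -> ((p3 & p1) | (p3 & p1))): 0.81 > 0.62, so result = 0.62
~((((p3 -> p2) -> p3) | ((p3 -> p3) & p1)) -> ((p3 & p1) | (p3 & p1))): Gödel ¬ of 0.62 = 0 (operand ≠ 0)
~~((((p3 -> p2) -> p3) | ((p3 -> p3) & p1)) -> ((p3 & p1) | (p3 & p1))): Gödel ¬ of 0 = 1 (operand is 0)

1.00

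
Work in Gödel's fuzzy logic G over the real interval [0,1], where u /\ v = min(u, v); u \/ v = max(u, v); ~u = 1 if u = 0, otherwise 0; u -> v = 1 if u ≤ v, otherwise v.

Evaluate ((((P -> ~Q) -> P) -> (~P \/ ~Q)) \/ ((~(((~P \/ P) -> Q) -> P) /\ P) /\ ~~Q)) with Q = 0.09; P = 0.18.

~Q: Gödel ¬ of 0.09 = 0 (operand ≠ 0)
(P -> ~Q): 0.18 > 0, so result = 0
((P -> ~Q) -> P): 0 ≤ 0.18, so result = 1
~P: Gödel ¬ of 0.18 = 0 (operand ≠ 0)
~Q: Gödel ¬ of 0.09 = 0 (operand ≠ 0)
(~P \/ ~Q) = max(0, 0) = 0
(((P -> ~Q) -> P) -> (~P \/ ~Q)): 1 > 0, so result = 0
~P: Gödel ¬ of 0.18 = 0 (operand ≠ 0)
(~P \/ P) = max(0, 0.18) = 0.18
((~P \/ P) -> Q): 0.18 > 0.09, so result = 0.09
(((~P \/ P) -> Q) -> P): 0.09 ≤ 0.18, so result = 1
~(((~P \/ P) -> Q) -> P): Gödel ¬ of 1 = 0 (operand ≠ 0)
(~(((~P \/ P) -> Q) -> P) /\ P) = min(0, 0.18) = 0
~Q: Gödel ¬ of 0.09 = 0 (operand ≠ 0)
~~Q: Gödel ¬ of 0 = 1 (operand is 0)
((~(((~P \/ P) -> Q) -> P) /\ P) /\ ~~Q) = min(0, 1) = 0
((((P -> ~Q) -> P) -> (~P \/ ~Q)) \/ ((~(((~P \/ P) -> Q) -> P) /\ P) /\ ~~Q)) = max(0, 0) = 0

0.00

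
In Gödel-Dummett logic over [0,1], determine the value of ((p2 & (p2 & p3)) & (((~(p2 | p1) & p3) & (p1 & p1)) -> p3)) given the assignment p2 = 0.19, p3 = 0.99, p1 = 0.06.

0.19

(p2 & p3) = min(0.19, 0.99) = 0.19
(p2 & (p2 & p3)) = min(0.19, 0.19) = 0.19
(p2 | p1) = max(0.19, 0.06) = 0.19
~(p2 | p1): Gödel ¬ of 0.19 = 0 (operand ≠ 0)
(~(p2 | p1) & p3) = min(0, 0.99) = 0
(p1 & p1) = min(0.06, 0.06) = 0.06
((~(p2 | p1) & p3) & (p1 & p1)) = min(0, 0.06) = 0
(((~(p2 | p1) & p3) & (p1 & p1)) -> p3): 0 ≤ 0.99, so result = 1
((p2 & (p2 & p3)) & (((~(p2 | p1) & p3) & (p1 & p1)) -> p3)) = min(0.19, 1) = 0.19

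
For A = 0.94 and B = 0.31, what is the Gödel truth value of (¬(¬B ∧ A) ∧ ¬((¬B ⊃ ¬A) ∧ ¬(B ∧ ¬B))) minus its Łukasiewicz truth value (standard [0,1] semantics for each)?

Gödel evaluation:
  ¬B: Gödel ¬ of 0.31 = 0 (operand ≠ 0)
  (¬B ∧ A) = min(0, 0.94) = 0
  ¬(¬B ∧ A): Gödel ¬ of 0 = 1 (operand is 0)
  ¬B: Gödel ¬ of 0.31 = 0 (operand ≠ 0)
  ¬A: Gödel ¬ of 0.94 = 0 (operand ≠ 0)
  (¬B ⊃ ¬A): 0 ≤ 0, so result = 1
  ¬B: Gödel ¬ of 0.31 = 0 (operand ≠ 0)
  (B ∧ ¬B) = min(0.31, 0) = 0
  ¬(B ∧ ¬B): Gödel ¬ of 0 = 1 (operand is 0)
  ((¬B ⊃ ¬A) ∧ ¬(B ∧ ¬B)) = min(1, 1) = 1
  ¬((¬B ⊃ ¬A) ∧ ¬(B ∧ ¬B)): Gödel ¬ of 1 = 0 (operand ≠ 0)
  (¬(¬B ∧ A) ∧ ¬((¬B ⊃ ¬A) ∧ ¬(B ∧ ¬B))) = min(1, 0) = 0
  Gödel value = 0
Łukasiewicz evaluation:
  ¬B: Łukasiewicz ¬ gives 1 − 0.31 = 0.69
  (¬B ∧ A) = min(0.69, 0.94) = 0.69
  ¬(¬B ∧ A): Łukasiewicz ¬ gives 1 − 0.69 = 0.31
  ¬B: Łukasiewicz ¬ gives 1 − 0.31 = 0.69
  ¬A: Łukasiewicz ¬ gives 1 − 0.94 = 0.06
  (¬B ⊃ ¬A): min(1, 1 − 0.69 + 0.06) = 0.37
  ¬B: Łukasiewicz ¬ gives 1 − 0.31 = 0.69
  (B ∧ ¬B) = min(0.31, 0.69) = 0.31
  ¬(B ∧ ¬B): Łukasiewicz ¬ gives 1 − 0.31 = 0.69
  ((¬B ⊃ ¬A) ∧ ¬(B ∧ ¬B)) = min(0.37, 0.69) = 0.37
  ¬((¬B ⊃ ¬A) ∧ ¬(B ∧ ¬B)): Łukasiewicz ¬ gives 1 − 0.37 = 0.63
  (¬(¬B ∧ A) ∧ ¬((¬B ⊃ ¬A) ∧ ¬(B ∧ ¬B))) = min(0.31, 0.63) = 0.31
  Łukasiewicz value = 0.31
Difference: 0 − 0.31 = -0.31

-0.31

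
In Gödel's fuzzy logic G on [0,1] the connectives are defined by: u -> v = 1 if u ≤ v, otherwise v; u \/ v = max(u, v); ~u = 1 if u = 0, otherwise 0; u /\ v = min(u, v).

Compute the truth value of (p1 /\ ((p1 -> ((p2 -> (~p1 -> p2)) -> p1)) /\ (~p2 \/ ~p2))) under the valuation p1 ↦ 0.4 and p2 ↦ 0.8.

~p1: Gödel ¬ of 0.4 = 0 (operand ≠ 0)
(~p1 -> p2): 0 ≤ 0.8, so result = 1
(p2 -> (~p1 -> p2)): 0.8 ≤ 1, so result = 1
((p2 -> (~p1 -> p2)) -> p1): 1 > 0.4, so result = 0.4
(p1 -> ((p2 -> (~p1 -> p2)) -> p1)): 0.4 ≤ 0.4, so result = 1
~p2: Gödel ¬ of 0.8 = 0 (operand ≠ 0)
~p2: Gödel ¬ of 0.8 = 0 (operand ≠ 0)
(~p2 \/ ~p2) = max(0, 0) = 0
((p1 -> ((p2 -> (~p1 -> p2)) -> p1)) /\ (~p2 \/ ~p2)) = min(1, 0) = 0
(p1 /\ ((p1 -> ((p2 -> (~p1 -> p2)) -> p1)) /\ (~p2 \/ ~p2))) = min(0.4, 0) = 0

0.00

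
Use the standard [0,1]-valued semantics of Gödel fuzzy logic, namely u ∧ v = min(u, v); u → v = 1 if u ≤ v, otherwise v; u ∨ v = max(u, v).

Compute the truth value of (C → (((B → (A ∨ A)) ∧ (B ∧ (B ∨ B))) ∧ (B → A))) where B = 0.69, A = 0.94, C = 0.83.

0.69

(A ∨ A) = max(0.94, 0.94) = 0.94
(B → (A ∨ A)): 0.69 ≤ 0.94, so result = 1
(B ∨ B) = max(0.69, 0.69) = 0.69
(B ∧ (B ∨ B)) = min(0.69, 0.69) = 0.69
((B → (A ∨ A)) ∧ (B ∧ (B ∨ B))) = min(1, 0.69) = 0.69
(B → A): 0.69 ≤ 0.94, so result = 1
(((B → (A ∨ A)) ∧ (B ∧ (B ∨ B))) ∧ (B → A)) = min(0.69, 1) = 0.69
(C → (((B → (A ∨ A)) ∧ (B ∧ (B ∨ B))) ∧ (B → A))): 0.83 > 0.69, so result = 0.69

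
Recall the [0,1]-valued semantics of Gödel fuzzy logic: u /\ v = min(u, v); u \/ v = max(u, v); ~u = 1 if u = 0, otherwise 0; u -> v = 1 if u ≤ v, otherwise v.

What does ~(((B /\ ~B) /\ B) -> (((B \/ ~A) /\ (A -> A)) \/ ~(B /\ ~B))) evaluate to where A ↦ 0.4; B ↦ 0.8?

~B: Gödel ¬ of 0.8 = 0 (operand ≠ 0)
(B /\ ~B) = min(0.8, 0) = 0
((B /\ ~B) /\ B) = min(0, 0.8) = 0
~A: Gödel ¬ of 0.4 = 0 (operand ≠ 0)
(B \/ ~A) = max(0.8, 0) = 0.8
(A -> A): 0.4 ≤ 0.4, so result = 1
((B \/ ~A) /\ (A -> A)) = min(0.8, 1) = 0.8
~B: Gödel ¬ of 0.8 = 0 (operand ≠ 0)
(B /\ ~B) = min(0.8, 0) = 0
~(B /\ ~B): Gödel ¬ of 0 = 1 (operand is 0)
(((B \/ ~A) /\ (A -> A)) \/ ~(B /\ ~B)) = max(0.8, 1) = 1
(((B /\ ~B) /\ B) -> (((B \/ ~A) /\ (A -> A)) \/ ~(B /\ ~B))): 0 ≤ 1, so result = 1
~(((B /\ ~B) /\ B) -> (((B \/ ~A) /\ (A -> A)) \/ ~(B /\ ~B))): Gödel ¬ of 1 = 0 (operand ≠ 0)

0.00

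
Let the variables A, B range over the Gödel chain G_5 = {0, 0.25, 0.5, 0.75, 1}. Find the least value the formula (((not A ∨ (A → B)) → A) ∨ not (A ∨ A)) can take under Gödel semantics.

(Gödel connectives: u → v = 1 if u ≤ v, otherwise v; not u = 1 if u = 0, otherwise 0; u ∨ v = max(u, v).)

The minimum is attained at A = 0.25, B = 0.25:
  not A: Gödel ¬ of 0.25 = 0 (operand ≠ 0)
  (A → B): 0.25 ≤ 0.25, so result = 1
  (not A ∨ (A → B)) = max(0, 1) = 1
  ((not A ∨ (A → B)) → A): 1 > 0.25, so result = 0.25
  (A ∨ A) = max(0.25, 0.25) = 0.25
  not (A ∨ A): Gödel ¬ of 0.25 = 0 (operand ≠ 0)
  (((not A ∨ (A → B)) → A) ∨ not (A ∨ A)) = max(0.25, 0) = 0.25
Checking all 25 assignments confirms none give a value below 0.25.

0.25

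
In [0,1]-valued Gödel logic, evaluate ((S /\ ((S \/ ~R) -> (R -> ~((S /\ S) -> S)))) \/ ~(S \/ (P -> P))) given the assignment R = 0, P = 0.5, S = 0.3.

0.30

~R: Gödel ¬ of 0 = 1 (operand is 0)
(S \/ ~R) = max(0.3, 1) = 1
(S /\ S) = min(0.3, 0.3) = 0.3
((S /\ S) -> S): 0.3 ≤ 0.3, so result = 1
~((S /\ S) -> S): Gödel ¬ of 1 = 0 (operand ≠ 0)
(R -> ~((S /\ S) -> S)): 0 ≤ 0, so result = 1
((S \/ ~R) -> (R -> ~((S /\ S) -> S))): 1 ≤ 1, so result = 1
(S /\ ((S \/ ~R) -> (R -> ~((S /\ S) -> S)))) = min(0.3, 1) = 0.3
(P -> P): 0.5 ≤ 0.5, so result = 1
(S \/ (P -> P)) = max(0.3, 1) = 1
~(S \/ (P -> P)): Gödel ¬ of 1 = 0 (operand ≠ 0)
((S /\ ((S \/ ~R) -> (R -> ~((S /\ S) -> S)))) \/ ~(S \/ (P -> P))) = max(0.3, 0) = 0.3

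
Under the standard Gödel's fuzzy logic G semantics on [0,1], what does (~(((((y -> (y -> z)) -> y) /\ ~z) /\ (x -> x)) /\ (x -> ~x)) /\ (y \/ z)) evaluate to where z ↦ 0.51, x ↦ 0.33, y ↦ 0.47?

0.51

(y -> z): 0.47 ≤ 0.51, so result = 1
(y -> (y -> z)): 0.47 ≤ 1, so result = 1
((y -> (y -> z)) -> y): 1 > 0.47, so result = 0.47
~z: Gödel ¬ of 0.51 = 0 (operand ≠ 0)
(((y -> (y -> z)) -> y) /\ ~z) = min(0.47, 0) = 0
(x -> x): 0.33 ≤ 0.33, so result = 1
((((y -> (y -> z)) -> y) /\ ~z) /\ (x -> x)) = min(0, 1) = 0
~x: Gödel ¬ of 0.33 = 0 (operand ≠ 0)
(x -> ~x): 0.33 > 0, so result = 0
(((((y -> (y -> z)) -> y) /\ ~z) /\ (x -> x)) /\ (x -> ~x)) = min(0, 0) = 0
~(((((y -> (y -> z)) -> y) /\ ~z) /\ (x -> x)) /\ (x -> ~x)): Gödel ¬ of 0 = 1 (operand is 0)
(y \/ z) = max(0.47, 0.51) = 0.51
(~(((((y -> (y -> z)) -> y) /\ ~z) /\ (x -> x)) /\ (x -> ~x)) /\ (y \/ z)) = min(1, 0.51) = 0.51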